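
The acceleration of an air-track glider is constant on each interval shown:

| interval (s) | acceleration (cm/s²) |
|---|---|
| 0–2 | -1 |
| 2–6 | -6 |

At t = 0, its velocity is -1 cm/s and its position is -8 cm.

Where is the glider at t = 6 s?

On each constant-a segment, Δv = aΔt and Δx = v₀Δt + ½aΔt²; chain segment to segment.
0–2 s: v starts -1 cm/s; Δx = -1·2 + ½·-1·2² = -4 cm; v ends -3 cm/s.
2–6 s: v starts -3 cm/s; Δx = -3·4 + ½·-6·4² = -60 cm; v ends -27 cm/s.
x(6) = -8 + Σ Δx = -72 cm.

-72 cm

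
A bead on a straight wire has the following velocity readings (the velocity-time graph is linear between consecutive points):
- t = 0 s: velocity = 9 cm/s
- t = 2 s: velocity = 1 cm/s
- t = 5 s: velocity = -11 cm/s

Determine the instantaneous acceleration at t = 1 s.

Acceleration is the slope of the v-t graph on 0–2 s: (1 − 9)/(2 − 0) = -4 cm/s².

-4 cm/s²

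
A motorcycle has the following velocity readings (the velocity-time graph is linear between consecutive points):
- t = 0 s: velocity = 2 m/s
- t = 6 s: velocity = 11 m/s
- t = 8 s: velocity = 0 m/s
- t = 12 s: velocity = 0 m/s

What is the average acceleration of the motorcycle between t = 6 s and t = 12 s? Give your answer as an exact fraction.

Average acceleration = Δv/Δt = (0 − 11)/(12 − 6) = -11/6 m/s².

-11/6 m/s²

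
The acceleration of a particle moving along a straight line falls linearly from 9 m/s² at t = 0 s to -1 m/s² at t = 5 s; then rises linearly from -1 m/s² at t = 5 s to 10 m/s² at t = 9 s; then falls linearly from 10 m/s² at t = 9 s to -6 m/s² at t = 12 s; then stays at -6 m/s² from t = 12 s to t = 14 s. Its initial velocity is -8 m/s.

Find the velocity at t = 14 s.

Δv equals the area under the a-t graph; then v = v₀ + Δv.
0–5 s: ½(9 + -1)(5) = 20 m/s
5–9 s: ½(-1 + 10)(4) = 18 m/s
9–12 s: ½(10 + -6)(3) = 6 m/s
12–14 s: -6 × 2 = -12 m/s
Δv = 32 m/s, so v(14) = -8 + (32) = 24 m/s.

24 m/s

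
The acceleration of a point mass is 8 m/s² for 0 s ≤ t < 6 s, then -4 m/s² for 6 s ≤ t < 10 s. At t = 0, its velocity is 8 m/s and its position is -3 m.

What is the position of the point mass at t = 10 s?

381 m

On each constant-a segment, Δv = aΔt and Δx = v₀Δt + ½aΔt²; chain segment to segment.
0–6 s: v starts 8 m/s; Δx = 8·6 + ½·8·6² = 192 m; v ends 56 m/s.
6–10 s: v starts 56 m/s; Δx = 56·4 + ½·-4·4² = 192 m; v ends 40 m/s.
x(10) = -3 + Σ Δx = 381 m.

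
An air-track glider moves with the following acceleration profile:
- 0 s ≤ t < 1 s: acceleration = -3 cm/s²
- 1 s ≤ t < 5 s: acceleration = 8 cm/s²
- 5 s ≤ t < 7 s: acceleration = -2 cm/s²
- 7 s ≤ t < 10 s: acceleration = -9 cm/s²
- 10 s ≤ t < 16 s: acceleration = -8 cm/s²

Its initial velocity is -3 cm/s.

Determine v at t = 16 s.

-53 cm/s

Δv equals the area under the a-t graph; then v = v₀ + Δv.
0–1 s: -3 × 1 = -3 cm/s
1–5 s: 8 × 4 = 32 cm/s
5–7 s: -2 × 2 = -4 cm/s
7–10 s: -9 × 3 = -27 cm/s
10–16 s: -8 × 6 = -48 cm/s
Δv = -50 cm/s, so v(16) = -3 + (-50) = -53 cm/s.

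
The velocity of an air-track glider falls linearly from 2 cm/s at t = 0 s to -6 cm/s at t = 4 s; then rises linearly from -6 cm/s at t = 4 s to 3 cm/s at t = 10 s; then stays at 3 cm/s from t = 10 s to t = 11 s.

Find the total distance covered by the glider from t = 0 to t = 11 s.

28 cm

Total distance travelled is ∫|v| dt — sum the magnitudes of each area piece.
0–4 s: v = 0 at t = 1 s; triangle areas 1 + 9 = 10 cm
4–10 s: v = 0 at t = 8 s; triangle areas 12 + 3 = 15 cm
10–11 s: |3| × 1 = 3 cm
Total distance = 28 cm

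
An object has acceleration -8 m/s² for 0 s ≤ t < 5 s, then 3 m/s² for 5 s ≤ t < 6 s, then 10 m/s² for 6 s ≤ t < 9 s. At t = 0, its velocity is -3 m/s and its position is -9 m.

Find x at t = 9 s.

-240.5 m

On each constant-a segment, Δv = aΔt and Δx = v₀Δt + ½aΔt²; chain segment to segment.
0–5 s: v starts -3 m/s; Δx = -3·5 + ½·-8·5² = -115 m; v ends -43 m/s.
5–6 s: v starts -43 m/s; Δx = -43·1 + ½·3·1² = -41.5 m; v ends -40 m/s.
6–9 s: v starts -40 m/s; Δx = -40·3 + ½·10·3² = -75 m; v ends -10 m/s.
x(9) = -9 + Σ Δx = -240.5 m.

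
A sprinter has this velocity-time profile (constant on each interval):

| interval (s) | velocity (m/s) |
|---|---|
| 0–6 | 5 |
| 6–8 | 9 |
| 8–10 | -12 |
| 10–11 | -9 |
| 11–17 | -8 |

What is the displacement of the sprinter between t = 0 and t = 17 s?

-33 m

Net displacement equals the area under the velocity-time graph (areas below the axis count negative).
0–6 s: 5 × 6 = 30 m
6–8 s: 9 × 2 = 18 m
8–10 s: -12 × 2 = -24 m
10–11 s: -9 × 1 = -9 m
11–17 s: -8 × 6 = -48 m
Net displacement = -33 m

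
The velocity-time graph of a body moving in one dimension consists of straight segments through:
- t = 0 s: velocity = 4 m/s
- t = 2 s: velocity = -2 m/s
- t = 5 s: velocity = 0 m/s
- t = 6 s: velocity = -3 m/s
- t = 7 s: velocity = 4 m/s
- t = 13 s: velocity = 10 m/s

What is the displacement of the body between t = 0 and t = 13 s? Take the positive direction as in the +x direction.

Net displacement equals the area under the velocity-time graph (areas below the axis count negative).
0–2 s: ½(4 + -2)(2) = 2 m
2–5 s: ½(-2 + 0)(3) = -3 m
5–6 s: ½(0 + -3)(1) = -1.5 m
6–7 s: ½(-3 + 4)(1) = 0.5 m
7–13 s: ½(4 + 10)(6) = 42 m
Net displacement = 40 m

40 m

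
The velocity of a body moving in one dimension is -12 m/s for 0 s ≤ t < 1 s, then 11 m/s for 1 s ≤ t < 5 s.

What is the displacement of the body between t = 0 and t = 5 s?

32 m

Displacement is the signed area under the v-t curve.
0–1 s: -12 × 1 = -12 m
1–5 s: 11 × 4 = 44 m
Net displacement = 32 m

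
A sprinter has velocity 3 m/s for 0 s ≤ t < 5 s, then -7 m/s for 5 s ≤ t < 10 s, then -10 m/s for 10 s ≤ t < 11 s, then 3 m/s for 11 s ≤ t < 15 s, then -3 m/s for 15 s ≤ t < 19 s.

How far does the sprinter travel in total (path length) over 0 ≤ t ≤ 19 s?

Total distance travelled is ∫|v| dt — sum the magnitudes of each area piece.
0–5 s: |3| × 5 = 15 m
5–10 s: |-7| × 5 = 35 m
10–11 s: |-10| × 1 = 10 m
11–15 s: |3| × 4 = 12 m
15–19 s: |-3| × 4 = 12 m
Total distance = 84 m

84 m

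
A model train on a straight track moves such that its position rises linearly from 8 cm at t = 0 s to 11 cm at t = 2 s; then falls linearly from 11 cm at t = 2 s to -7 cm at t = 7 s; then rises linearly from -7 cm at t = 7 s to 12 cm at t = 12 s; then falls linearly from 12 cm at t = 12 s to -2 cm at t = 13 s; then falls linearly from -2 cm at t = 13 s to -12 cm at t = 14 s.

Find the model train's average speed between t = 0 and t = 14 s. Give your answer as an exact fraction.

32/7 cm/s

Average speed = (total path length)/(elapsed time); on a piecewise-linear x-t graph the path length is Σ|Δx|.
0–2 s: |Δx| = |11 − 8| = 3 cm
2–7 s: |Δx| = |-7 − 11| = 18 cm
7–12 s: |Δx| = |12 − -7| = 19 cm
12–13 s: |Δx| = |-2 − 12| = 14 cm
13–14 s: |Δx| = |-12 − -2| = 10 cm
Total path = 64 cm; average speed = 64/14 = 32/7 cm/s.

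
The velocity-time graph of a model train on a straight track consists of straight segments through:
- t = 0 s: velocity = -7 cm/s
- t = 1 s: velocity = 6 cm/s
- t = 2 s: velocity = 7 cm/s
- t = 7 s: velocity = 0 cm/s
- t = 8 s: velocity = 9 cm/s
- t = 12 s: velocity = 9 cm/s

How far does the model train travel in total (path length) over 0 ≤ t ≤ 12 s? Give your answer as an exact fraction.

881/13 cm

Total distance travelled is ∫|v| dt — sum the magnitudes of each area piece.
0–1 s: v = 0 at t = 7/13 s; triangle areas 49/26 + 18/13 = 85/26 cm
1–2 s: |½(6 + 7)(1)| = 6.5 cm
2–7 s: |½(7 + 0)(5)| = 17.5 cm
7–8 s: |½(0 + 9)(1)| = 4.5 cm
8–12 s: |9| × 4 = 36 cm
Total distance = 881/13 cm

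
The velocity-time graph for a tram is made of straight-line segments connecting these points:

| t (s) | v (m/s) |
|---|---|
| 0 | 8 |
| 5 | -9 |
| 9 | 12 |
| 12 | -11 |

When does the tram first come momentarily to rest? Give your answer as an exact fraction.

v changes sign on 0–5 s (from 8 to -9); the graph is linear there, so v = 0 at t = 0 + (-8)·(5 − 0)/(-9 − 8) = 40/17 s.

t = 40/17 s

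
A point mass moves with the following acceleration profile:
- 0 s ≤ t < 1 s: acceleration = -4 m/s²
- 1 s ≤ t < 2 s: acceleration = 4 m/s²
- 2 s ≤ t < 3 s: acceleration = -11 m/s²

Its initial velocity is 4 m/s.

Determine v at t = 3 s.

-7 m/s

Δv equals the area under the a-t graph; then v = v₀ + Δv.
0–1 s: -4 × 1 = -4 m/s
1–2 s: 4 × 1 = 4 m/s
2–3 s: -11 × 1 = -11 m/s
Δv = -11 m/s, so v(3) = 4 + (-11) = -7 m/s.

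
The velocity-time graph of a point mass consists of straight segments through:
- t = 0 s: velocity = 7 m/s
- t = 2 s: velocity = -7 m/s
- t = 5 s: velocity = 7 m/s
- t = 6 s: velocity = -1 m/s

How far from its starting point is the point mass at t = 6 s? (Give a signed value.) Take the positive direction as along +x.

Displacement is the signed area under the v-t curve.
0–2 s: ½(7 + -7)(2) = 0 m
2–5 s: ½(-7 + 7)(3) = 0 m
5–6 s: ½(7 + -1)(1) = 3 m
Net displacement = 3 m

3 m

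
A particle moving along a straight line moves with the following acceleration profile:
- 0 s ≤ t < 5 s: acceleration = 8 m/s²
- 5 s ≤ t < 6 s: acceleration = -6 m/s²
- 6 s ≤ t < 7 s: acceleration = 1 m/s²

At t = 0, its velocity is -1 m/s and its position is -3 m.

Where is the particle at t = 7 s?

161.5 m

On each constant-a segment, Δv = aΔt and Δx = v₀Δt + ½aΔt²; chain segment to segment.
0–5 s: v starts -1 m/s; Δx = -1·5 + ½·8·5² = 95 m; v ends 39 m/s.
5–6 s: v starts 39 m/s; Δx = 39·1 + ½·-6·1² = 36 m; v ends 33 m/s.
6–7 s: v starts 33 m/s; Δx = 33·1 + ½·1·1² = 33.5 m; v ends 34 m/s.
x(7) = -3 + Σ Δx = 161.5 m.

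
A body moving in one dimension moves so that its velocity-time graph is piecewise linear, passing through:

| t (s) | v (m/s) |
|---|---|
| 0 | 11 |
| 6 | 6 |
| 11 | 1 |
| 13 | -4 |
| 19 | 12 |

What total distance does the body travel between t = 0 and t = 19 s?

101.9 m

Distance (not displacement) is the total path length: add the absolute areas under v-t.
0–6 s: |½(11 + 6)(6)| = 51 m
6–11 s: |½(6 + 1)(5)| = 17.5 m
11–13 s: v = 0 at t = 11.4 s; triangle areas 0.2 + 3.2 = 3.4 m
13–19 s: v = 0 at t = 14.5 s; triangle areas 3 + 27 = 30 m
Total distance = 101.9 m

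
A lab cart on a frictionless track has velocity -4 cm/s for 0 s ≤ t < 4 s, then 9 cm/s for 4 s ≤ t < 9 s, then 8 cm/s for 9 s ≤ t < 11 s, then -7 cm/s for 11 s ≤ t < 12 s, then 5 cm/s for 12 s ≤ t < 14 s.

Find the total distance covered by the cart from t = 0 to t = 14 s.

94 cm

Total distance travelled is ∫|v| dt — sum the magnitudes of each area piece.
0–4 s: |-4| × 4 = 16 cm
4–9 s: |9| × 5 = 45 cm
9–11 s: |8| × 2 = 16 cm
11–12 s: |-7| × 1 = 7 cm
12–14 s: |5| × 2 = 10 cm
Total distance = 94 cm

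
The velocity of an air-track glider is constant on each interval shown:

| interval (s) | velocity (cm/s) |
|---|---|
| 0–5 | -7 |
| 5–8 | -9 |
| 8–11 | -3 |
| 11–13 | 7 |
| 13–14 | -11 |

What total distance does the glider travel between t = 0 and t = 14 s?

Total distance travelled is ∫|v| dt — sum the magnitudes of each area piece.
0–5 s: |-7| × 5 = 35 cm
5–8 s: |-9| × 3 = 27 cm
8–11 s: |-3| × 3 = 9 cm
11–13 s: |7| × 2 = 14 cm
13–14 s: |-11| × 1 = 11 cm
Total distance = 96 cm

96 cm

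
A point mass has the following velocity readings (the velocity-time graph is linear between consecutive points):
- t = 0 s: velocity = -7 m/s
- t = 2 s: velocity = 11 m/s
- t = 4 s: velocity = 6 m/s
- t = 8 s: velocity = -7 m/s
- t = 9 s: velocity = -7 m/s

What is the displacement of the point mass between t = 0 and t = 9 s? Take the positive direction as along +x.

Displacement is the signed area under the v-t curve.
0–2 s: ½(-7 + 11)(2) = 4 m
2–4 s: ½(11 + 6)(2) = 17 m
4–8 s: ½(6 + -7)(4) = -2 m
8–9 s: -7 × 1 = -7 m
Net displacement = 12 m

12 m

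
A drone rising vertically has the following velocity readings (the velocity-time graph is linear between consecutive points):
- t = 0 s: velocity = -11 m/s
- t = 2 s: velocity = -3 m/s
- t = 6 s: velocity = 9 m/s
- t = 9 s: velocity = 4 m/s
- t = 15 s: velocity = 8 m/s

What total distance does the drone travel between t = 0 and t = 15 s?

Distance (not displacement) is the total path length: add the absolute areas under v-t.
0–2 s: |½(-11 + -3)(2)| = 14 m
2–6 s: v = 0 at t = 3 s; triangle areas 1.5 + 13.5 = 15 m
6–9 s: |½(9 + 4)(3)| = 19.5 m
9–15 s: |½(4 + 8)(6)| = 36 m
Total distance = 84.5 m

84.5 m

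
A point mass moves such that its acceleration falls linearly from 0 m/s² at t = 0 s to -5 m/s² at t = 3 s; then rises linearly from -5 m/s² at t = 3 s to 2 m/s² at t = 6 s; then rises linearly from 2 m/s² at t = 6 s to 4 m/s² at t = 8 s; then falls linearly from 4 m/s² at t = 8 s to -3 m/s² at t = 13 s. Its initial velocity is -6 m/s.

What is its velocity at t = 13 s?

-9.5 m/s

Δv equals the area under the a-t graph; then v = v₀ + Δv.
0–3 s: ½(0 + -5)(3) = -7.5 m/s
3–6 s: ½(-5 + 2)(3) = -4.5 m/s
6–8 s: ½(2 + 4)(2) = 6 m/s
8–13 s: ½(4 + -3)(5) = 2.5 m/s
Δv = -3.5 m/s, so v(13) = -6 + (-3.5) = -9.5 m/s.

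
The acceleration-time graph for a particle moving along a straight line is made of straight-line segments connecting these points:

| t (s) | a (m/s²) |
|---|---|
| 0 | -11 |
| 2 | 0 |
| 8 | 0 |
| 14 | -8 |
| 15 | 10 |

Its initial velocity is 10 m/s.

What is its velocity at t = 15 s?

Δv equals the area under the a-t graph; then v = v₀ + Δv.
0–2 s: ½(-11 + 0)(2) = -11 m/s
2–8 s: 0 × 6 = 0 m/s
8–14 s: ½(0 + -8)(6) = -24 m/s
14–15 s: ½(-8 + 10)(1) = 1 m/s
Δv = -34 m/s, so v(15) = 10 + (-34) = -24 m/s.

-24 m/s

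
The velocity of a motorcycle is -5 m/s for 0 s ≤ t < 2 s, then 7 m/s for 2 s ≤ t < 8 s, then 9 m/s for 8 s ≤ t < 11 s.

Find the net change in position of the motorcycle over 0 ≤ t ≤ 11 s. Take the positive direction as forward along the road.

Net displacement equals the area under the velocity-time graph (areas below the axis count negative).
0–2 s: -5 × 2 = -10 m
2–8 s: 7 × 6 = 42 m
8–11 s: 9 × 3 = 27 m
Net displacement = 59 m

59 m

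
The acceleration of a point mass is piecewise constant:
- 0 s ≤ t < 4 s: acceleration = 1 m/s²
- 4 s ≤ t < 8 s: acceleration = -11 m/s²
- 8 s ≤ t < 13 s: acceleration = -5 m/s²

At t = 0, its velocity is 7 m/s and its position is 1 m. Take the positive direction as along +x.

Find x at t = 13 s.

-234.5 m

On each constant-a segment, Δv = aΔt and Δx = v₀Δt + ½aΔt²; chain segment to segment.
0–4 s: v starts 7 m/s; Δx = 7·4 + ½·1·4² = 36 m; v ends 11 m/s.
4–8 s: v starts 11 m/s; Δx = 11·4 + ½·-11·4² = -44 m; v ends -33 m/s.
8–13 s: v starts -33 m/s; Δx = -33·5 + ½·-5·5² = -227.5 m; v ends -58 m/s.
x(13) = 1 + Σ Δx = -234.5 m.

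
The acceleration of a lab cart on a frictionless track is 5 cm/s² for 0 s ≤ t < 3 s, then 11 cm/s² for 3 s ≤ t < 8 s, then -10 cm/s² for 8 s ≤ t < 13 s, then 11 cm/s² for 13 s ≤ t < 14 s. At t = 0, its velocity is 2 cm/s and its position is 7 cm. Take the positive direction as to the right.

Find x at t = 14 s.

On each constant-a segment, Δv = aΔt and Δx = v₀Δt + ½aΔt²; chain segment to segment.
0–3 s: v starts 2 cm/s; Δx = 2·3 + ½·5·3² = 28.5 cm; v ends 17 cm/s.
3–8 s: v starts 17 cm/s; Δx = 17·5 + ½·11·5² = 222.5 cm; v ends 72 cm/s.
8–13 s: v starts 72 cm/s; Δx = 72·5 + ½·-10·5² = 235 cm; v ends 22 cm/s.
13–14 s: v starts 22 cm/s; Δx = 22·1 + ½·11·1² = 27.5 cm; v ends 33 cm/s.
x(14) = 7 + Σ Δx = 520.5 cm.

520.5 cm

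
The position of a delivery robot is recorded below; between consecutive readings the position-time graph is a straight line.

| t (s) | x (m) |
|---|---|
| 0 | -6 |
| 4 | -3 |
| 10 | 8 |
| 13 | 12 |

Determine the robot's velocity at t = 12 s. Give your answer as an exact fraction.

4/3 m/s

Velocity is the slope of the x-t graph on 10–13 s: (12 − 8)/(13 − 10) = 4/3 m/s.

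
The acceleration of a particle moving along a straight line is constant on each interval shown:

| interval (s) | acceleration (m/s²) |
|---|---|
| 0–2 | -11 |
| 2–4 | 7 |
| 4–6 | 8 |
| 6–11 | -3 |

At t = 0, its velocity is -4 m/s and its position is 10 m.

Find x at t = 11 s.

On each constant-a segment, Δv = aΔt and Δx = v₀Δt + ½aΔt²; chain segment to segment.
0–2 s: v starts -4 m/s; Δx = -4·2 + ½·-11·2² = -30 m; v ends -26 m/s.
2–4 s: v starts -26 m/s; Δx = -26·2 + ½·7·2² = -38 m; v ends -12 m/s.
4–6 s: v starts -12 m/s; Δx = -12·2 + ½·8·2² = -8 m; v ends 4 m/s.
6–11 s: v starts 4 m/s; Δx = 4·5 + ½·-3·5² = -17.5 m; v ends -11 m/s.
x(11) = 10 + Σ Δx = -83.5 m.

-83.5 m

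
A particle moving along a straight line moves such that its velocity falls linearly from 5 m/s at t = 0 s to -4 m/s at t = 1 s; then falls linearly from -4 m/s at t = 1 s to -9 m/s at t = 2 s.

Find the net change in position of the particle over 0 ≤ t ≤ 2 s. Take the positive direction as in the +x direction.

-6 m

Displacement is the signed area under the v-t curve.
0–1 s: ½(5 + -4)(1) = 0.5 m
1–2 s: ½(-4 + -9)(1) = -6.5 m
Net displacement = -6 m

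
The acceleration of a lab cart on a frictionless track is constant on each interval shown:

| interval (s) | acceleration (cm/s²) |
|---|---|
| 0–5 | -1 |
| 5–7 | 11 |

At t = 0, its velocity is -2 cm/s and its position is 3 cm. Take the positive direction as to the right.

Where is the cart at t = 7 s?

-11.5 cm

On each constant-a segment, Δv = aΔt and Δx = v₀Δt + ½aΔt²; chain segment to segment.
0–5 s: v starts -2 cm/s; Δx = -2·5 + ½·-1·5² = -22.5 cm; v ends -7 cm/s.
5–7 s: v starts -7 cm/s; Δx = -7·2 + ½·11·2² = 8 cm; v ends 15 cm/s.
x(7) = 3 + Σ Δx = -11.5 cm.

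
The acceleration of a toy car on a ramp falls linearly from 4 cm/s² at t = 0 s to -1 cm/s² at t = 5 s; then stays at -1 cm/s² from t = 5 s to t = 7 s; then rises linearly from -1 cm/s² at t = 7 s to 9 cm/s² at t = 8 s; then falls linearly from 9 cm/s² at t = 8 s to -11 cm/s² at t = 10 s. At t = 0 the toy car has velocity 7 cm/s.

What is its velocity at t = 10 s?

Δv equals the area under the a-t graph; then v = v₀ + Δv.
0–5 s: ½(4 + -1)(5) = 7.5 cm/s
5–7 s: -1 × 2 = -2 cm/s
7–8 s: ½(-1 + 9)(1) = 4 cm/s
8–10 s: ½(9 + -11)(2) = -2 cm/s
Δv = 7.5 cm/s, so v(10) = 7 + (7.5) = 14.5 cm/s.

14.5 cm/s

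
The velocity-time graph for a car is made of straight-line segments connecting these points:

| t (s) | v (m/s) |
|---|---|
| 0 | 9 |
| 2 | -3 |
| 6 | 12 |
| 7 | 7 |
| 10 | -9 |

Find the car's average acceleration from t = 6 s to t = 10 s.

Average acceleration = Δv/Δt = (-9 − 12)/(10 − 6) = -5.25 m/s².

-5.25 m/s²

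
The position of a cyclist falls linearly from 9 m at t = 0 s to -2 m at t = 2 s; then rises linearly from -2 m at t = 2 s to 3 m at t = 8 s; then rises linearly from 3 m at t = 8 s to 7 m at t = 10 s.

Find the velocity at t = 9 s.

Velocity is the slope of the x-t graph on 8–10 s: (7 − 3)/(10 − 8) = 2 m/s.

2 m/s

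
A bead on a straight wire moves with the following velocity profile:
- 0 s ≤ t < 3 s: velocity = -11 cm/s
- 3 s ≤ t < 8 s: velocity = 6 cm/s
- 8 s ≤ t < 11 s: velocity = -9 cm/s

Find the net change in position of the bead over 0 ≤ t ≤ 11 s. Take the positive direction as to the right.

Displacement is the signed area under the v-t curve.
0–3 s: -11 × 3 = -33 cm
3–8 s: 6 × 5 = 30 cm
8–11 s: -9 × 3 = -27 cm
Net displacement = -30 cm

-30 cm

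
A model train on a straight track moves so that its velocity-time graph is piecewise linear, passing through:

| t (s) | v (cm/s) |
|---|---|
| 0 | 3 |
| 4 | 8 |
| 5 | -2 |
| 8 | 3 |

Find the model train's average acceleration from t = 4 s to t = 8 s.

-1.25 cm/s²

Average acceleration = Δv/Δt = (3 − 8)/(8 − 4) = -1.25 cm/s².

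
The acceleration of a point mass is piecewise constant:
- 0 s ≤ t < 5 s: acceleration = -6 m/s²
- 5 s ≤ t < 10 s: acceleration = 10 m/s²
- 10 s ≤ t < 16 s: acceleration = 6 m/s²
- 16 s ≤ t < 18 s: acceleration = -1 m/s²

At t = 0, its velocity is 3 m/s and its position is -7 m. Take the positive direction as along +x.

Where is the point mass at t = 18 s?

285 m

On each constant-a segment, Δv = aΔt and Δx = v₀Δt + ½aΔt²; chain segment to segment.
0–5 s: v starts 3 m/s; Δx = 3·5 + ½·-6·5² = -60 m; v ends -27 m/s.
5–10 s: v starts -27 m/s; Δx = -27·5 + ½·10·5² = -10 m; v ends 23 m/s.
10–16 s: v starts 23 m/s; Δx = 23·6 + ½·6·6² = 246 m; v ends 59 m/s.
16–18 s: v starts 59 m/s; Δx = 59·2 + ½·-1·2² = 116 m; v ends 57 m/s.
x(18) = -7 + Σ Δx = 285 m.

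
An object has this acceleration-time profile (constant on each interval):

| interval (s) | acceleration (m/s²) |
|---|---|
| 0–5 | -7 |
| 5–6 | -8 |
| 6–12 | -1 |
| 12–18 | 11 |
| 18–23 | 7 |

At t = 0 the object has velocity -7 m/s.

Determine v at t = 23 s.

Δv equals the area under the a-t graph; then v = v₀ + Δv.
0–5 s: -7 × 5 = -35 m/s
5–6 s: -8 × 1 = -8 m/s
6–12 s: -1 × 6 = -6 m/s
12–18 s: 11 × 6 = 66 m/s
18–23 s: 7 × 5 = 35 m/s
Δv = 52 m/s, so v(23) = -7 + (52) = 45 m/s.

45 m/s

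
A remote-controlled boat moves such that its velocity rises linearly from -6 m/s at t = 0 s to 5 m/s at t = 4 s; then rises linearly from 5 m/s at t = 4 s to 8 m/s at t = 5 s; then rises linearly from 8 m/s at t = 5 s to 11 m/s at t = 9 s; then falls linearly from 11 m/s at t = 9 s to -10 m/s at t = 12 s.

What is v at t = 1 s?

On 0–4 s the graph is linear from -6 to 5 m/s: v(1) = -6 + (5 − -6)·(1 − 0)/(4 − 0) = -3.25 m/s.

-3.25 m/s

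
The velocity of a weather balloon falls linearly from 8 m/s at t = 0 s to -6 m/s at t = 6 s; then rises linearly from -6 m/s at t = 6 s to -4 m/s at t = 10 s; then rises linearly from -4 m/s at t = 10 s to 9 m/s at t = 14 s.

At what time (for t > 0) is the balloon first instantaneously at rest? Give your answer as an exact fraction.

v changes sign on 0–6 s (from 8 to -6); the graph is linear there, so v = 0 at t = 0 + (-8)·(6 − 0)/(-6 − 8) = 24/7 s.

t = 24/7 s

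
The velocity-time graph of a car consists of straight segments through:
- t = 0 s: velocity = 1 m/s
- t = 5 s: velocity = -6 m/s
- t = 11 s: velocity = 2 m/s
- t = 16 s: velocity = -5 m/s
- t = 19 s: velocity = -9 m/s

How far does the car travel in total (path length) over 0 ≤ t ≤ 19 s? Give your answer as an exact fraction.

417/7 m

Total distance travelled is ∫|v| dt — sum the magnitudes of each area piece.
0–5 s: v = 0 at t = 5/7 s; triangle areas 5/14 + 90/7 = 185/14 m
5–11 s: v = 0 at t = 9.5 s; triangle areas 13.5 + 1.5 = 15 m
11–16 s: v = 0 at t = 87/7 s; triangle areas 10/7 + 125/14 = 145/14 m
16–19 s: |½(-5 + -9)(3)| = 21 m
Total distance = 417/7 m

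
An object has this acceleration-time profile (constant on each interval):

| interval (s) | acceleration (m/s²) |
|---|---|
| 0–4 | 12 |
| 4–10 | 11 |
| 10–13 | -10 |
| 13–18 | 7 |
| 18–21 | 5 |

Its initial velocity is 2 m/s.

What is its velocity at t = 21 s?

136 m/s

Δv equals the area under the a-t graph; then v = v₀ + Δv.
0–4 s: 12 × 4 = 48 m/s
4–10 s: 11 × 6 = 66 m/s
10–13 s: -10 × 3 = -30 m/s
13–18 s: 7 × 5 = 35 m/s
18–21 s: 5 × 3 = 15 m/s
Δv = 134 m/s, so v(21) = 2 + (134) = 136 m/s.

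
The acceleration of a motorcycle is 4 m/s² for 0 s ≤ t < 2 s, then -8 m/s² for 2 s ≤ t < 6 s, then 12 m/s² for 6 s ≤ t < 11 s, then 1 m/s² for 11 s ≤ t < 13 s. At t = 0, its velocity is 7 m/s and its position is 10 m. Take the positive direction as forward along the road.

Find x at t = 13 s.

181 m

On each constant-a segment, Δv = aΔt and Δx = v₀Δt + ½aΔt²; chain segment to segment.
0–2 s: v starts 7 m/s; Δx = 7·2 + ½·4·2² = 22 m; v ends 15 m/s.
2–6 s: v starts 15 m/s; Δx = 15·4 + ½·-8·4² = -4 m; v ends -17 m/s.
6–11 s: v starts -17 m/s; Δx = -17·5 + ½·12·5² = 65 m; v ends 43 m/s.
11–13 s: v starts 43 m/s; Δx = 43·2 + ½·1·2² = 88 m; v ends 45 m/s.
x(13) = 10 + Σ Δx = 181 m.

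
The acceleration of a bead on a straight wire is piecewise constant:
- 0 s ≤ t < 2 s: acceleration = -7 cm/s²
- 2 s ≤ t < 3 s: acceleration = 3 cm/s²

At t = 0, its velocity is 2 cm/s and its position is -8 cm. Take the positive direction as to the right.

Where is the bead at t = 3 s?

On each constant-a segment, Δv = aΔt and Δx = v₀Δt + ½aΔt²; chain segment to segment.
0–2 s: v starts 2 cm/s; Δx = 2·2 + ½·-7·2² = -10 cm; v ends -12 cm/s.
2–3 s: v starts -12 cm/s; Δx = -12·1 + ½·3·1² = -10.5 cm; v ends -9 cm/s.
x(3) = -8 + Σ Δx = -28.5 cm.

-28.5 cm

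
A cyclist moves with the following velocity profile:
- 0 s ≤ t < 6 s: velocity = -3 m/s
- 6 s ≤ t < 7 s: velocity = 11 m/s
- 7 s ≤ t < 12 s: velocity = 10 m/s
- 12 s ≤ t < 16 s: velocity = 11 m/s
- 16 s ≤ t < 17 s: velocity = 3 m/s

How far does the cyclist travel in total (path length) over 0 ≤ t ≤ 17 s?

Distance (not displacement) is the total path length: add the absolute areas under v-t.
0–6 s: |-3| × 6 = 18 m
6–7 s: |11| × 1 = 11 m
7–12 s: |10| × 5 = 50 m
12–16 s: |11| × 4 = 44 m
16–17 s: |3| × 1 = 3 m
Total distance = 126 m

126 m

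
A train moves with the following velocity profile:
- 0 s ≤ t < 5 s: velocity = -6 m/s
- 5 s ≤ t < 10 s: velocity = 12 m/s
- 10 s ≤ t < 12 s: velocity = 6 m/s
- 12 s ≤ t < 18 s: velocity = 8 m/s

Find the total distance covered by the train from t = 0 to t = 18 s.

Total distance travelled is ∫|v| dt — sum the magnitudes of each area piece.
0–5 s: |-6| × 5 = 30 m
5–10 s: |12| × 5 = 60 m
10–12 s: |6| × 2 = 12 m
12–18 s: |8| × 6 = 48 m
Total distance = 150 m

150 m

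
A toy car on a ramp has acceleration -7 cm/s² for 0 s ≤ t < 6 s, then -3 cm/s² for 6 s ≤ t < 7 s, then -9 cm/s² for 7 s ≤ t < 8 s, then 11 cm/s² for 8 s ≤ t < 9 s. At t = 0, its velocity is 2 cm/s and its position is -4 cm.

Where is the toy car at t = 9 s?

-253.5 cm

On each constant-a segment, Δv = aΔt and Δx = v₀Δt + ½aΔt²; chain segment to segment.
0–6 s: v starts 2 cm/s; Δx = 2·6 + ½·-7·6² = -114 cm; v ends -40 cm/s.
6–7 s: v starts -40 cm/s; Δx = -40·1 + ½·-3·1² = -41.5 cm; v ends -43 cm/s.
7–8 s: v starts -43 cm/s; Δx = -43·1 + ½·-9·1² = -47.5 cm; v ends -52 cm/s.
8–9 s: v starts -52 cm/s; Δx = -52·1 + ½·11·1² = -46.5 cm; v ends -41 cm/s.
x(9) = -4 + Σ Δx = -253.5 cm.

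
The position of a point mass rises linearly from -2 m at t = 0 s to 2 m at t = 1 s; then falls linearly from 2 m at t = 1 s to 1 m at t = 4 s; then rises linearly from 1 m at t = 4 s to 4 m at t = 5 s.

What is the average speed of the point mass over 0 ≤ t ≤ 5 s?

Average speed = (total path length)/(elapsed time); on a piecewise-linear x-t graph the path length is Σ|Δx|.
0–1 s: |Δx| = |2 − -2| = 4 m
1–4 s: |Δx| = |1 − 2| = 1 m
4–5 s: |Δx| = |4 − 1| = 3 m
Total path = 8 m; average speed = 8/5 = 1.6 m/s.

1.6 m/s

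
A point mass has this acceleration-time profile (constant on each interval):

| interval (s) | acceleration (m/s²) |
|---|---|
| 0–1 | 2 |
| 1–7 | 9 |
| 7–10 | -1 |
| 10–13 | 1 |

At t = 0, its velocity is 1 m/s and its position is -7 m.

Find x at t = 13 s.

508 m

On each constant-a segment, Δv = aΔt and Δx = v₀Δt + ½aΔt²; chain segment to segment.
0–1 s: v starts 1 m/s; Δx = 1·1 + ½·2·1² = 2 m; v ends 3 m/s.
1–7 s: v starts 3 m/s; Δx = 3·6 + ½·9·6² = 180 m; v ends 57 m/s.
7–10 s: v starts 57 m/s; Δx = 57·3 + ½·-1·3² = 166.5 m; v ends 54 m/s.
10–13 s: v starts 54 m/s; Δx = 54·3 + ½·1·3² = 166.5 m; v ends 57 m/s.
x(13) = -7 + Σ Δx = 508 m.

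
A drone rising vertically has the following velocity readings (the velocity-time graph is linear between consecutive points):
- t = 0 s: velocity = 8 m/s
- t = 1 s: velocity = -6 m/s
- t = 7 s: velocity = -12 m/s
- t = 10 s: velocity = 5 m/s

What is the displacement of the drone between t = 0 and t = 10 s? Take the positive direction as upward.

-63.5 m

Displacement is the signed area under the v-t curve.
0–1 s: ½(8 + -6)(1) = 1 m
1–7 s: ½(-6 + -12)(6) = -54 m
7–10 s: ½(-12 + 5)(3) = -10.5 m
Net displacement = -63.5 m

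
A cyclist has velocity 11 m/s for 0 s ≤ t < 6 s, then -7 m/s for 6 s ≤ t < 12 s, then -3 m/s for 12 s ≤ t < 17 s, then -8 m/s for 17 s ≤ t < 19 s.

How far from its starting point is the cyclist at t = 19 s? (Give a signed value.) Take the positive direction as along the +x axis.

-7 m

Net displacement equals the area under the velocity-time graph (areas below the axis count negative).
0–6 s: 11 × 6 = 66 m
6–12 s: -7 × 6 = -42 m
12–17 s: -3 × 5 = -15 m
17–19 s: -8 × 2 = -16 m
Net displacement = -7 m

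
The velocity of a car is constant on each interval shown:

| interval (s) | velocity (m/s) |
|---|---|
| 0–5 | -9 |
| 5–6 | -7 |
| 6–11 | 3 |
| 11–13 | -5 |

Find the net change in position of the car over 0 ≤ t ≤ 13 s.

Net displacement equals the area under the velocity-time graph (areas below the axis count negative).
0–5 s: -9 × 5 = -45 m
5–6 s: -7 × 1 = -7 m
6–11 s: 3 × 5 = 15 m
11–13 s: -5 × 2 = -10 m
Net displacement = -47 m

-47 m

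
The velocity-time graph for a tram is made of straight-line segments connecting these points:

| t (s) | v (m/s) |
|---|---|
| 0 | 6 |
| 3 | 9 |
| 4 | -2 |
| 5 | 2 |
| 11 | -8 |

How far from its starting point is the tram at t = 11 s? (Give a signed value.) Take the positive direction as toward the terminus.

Displacement is the signed area under the v-t curve.
0–3 s: ½(6 + 9)(3) = 22.5 m
3–4 s: ½(9 + -2)(1) = 3.5 m
4–5 s: ½(-2 + 2)(1) = 0 m
5–11 s: ½(2 + -8)(6) = -18 m
Net displacement = 8 m

8 m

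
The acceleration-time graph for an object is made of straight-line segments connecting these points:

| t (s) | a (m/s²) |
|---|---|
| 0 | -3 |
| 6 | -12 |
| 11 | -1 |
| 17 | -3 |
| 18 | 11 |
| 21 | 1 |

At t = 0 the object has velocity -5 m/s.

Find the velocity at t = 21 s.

Δv equals the area under the a-t graph; then v = v₀ + Δv.
0–6 s: ½(-3 + -12)(6) = -45 m/s
6–11 s: ½(-12 + -1)(5) = -32.5 m/s
11–17 s: ½(-1 + -3)(6) = -12 m/s
17–18 s: ½(-3 + 11)(1) = 4 m/s
18–21 s: ½(11 + 1)(3) = 18 m/s
Δv = -67.5 m/s, so v(21) = -5 + (-67.5) = -72.5 m/s.

-72.5 m/s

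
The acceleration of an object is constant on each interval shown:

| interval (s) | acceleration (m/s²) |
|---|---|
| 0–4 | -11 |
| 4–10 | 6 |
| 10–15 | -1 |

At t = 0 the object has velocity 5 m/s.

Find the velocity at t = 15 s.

Δv equals the area under the a-t graph; then v = v₀ + Δv.
0–4 s: -11 × 4 = -44 m/s
4–10 s: 6 × 6 = 36 m/s
10–15 s: -1 × 5 = -5 m/s
Δv = -13 m/s, so v(15) = 5 + (-13) = -8 m/s.

-8 m/s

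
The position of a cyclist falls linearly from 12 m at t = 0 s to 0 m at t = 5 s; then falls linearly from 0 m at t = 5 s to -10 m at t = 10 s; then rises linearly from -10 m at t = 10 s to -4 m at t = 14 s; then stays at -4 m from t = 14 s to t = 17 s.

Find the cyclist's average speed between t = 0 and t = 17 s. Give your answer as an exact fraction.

28/17 m/s

Average speed = (total path length)/(elapsed time); on a piecewise-linear x-t graph the path length is Σ|Δx|.
0–5 s: |Δx| = |0 − 12| = 12 m
5–10 s: |Δx| = |-10 − 0| = 10 m
10–14 s: |Δx| = |-4 − -10| = 6 m
14–17 s: |Δx| = |-4 − -4| = 0 m
Total path = 28 m; average speed = 28/17 = 28/17 m/s.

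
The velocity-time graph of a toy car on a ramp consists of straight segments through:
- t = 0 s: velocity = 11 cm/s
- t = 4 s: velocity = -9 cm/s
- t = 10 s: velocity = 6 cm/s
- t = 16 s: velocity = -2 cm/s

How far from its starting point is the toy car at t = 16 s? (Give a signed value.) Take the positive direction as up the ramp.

Displacement is the signed area under the v-t curve.
0–4 s: ½(11 + -9)(4) = 4 cm
4–10 s: ½(-9 + 6)(6) = -9 cm
10–16 s: ½(6 + -2)(6) = 12 cm
Net displacement = 7 cm

7 cm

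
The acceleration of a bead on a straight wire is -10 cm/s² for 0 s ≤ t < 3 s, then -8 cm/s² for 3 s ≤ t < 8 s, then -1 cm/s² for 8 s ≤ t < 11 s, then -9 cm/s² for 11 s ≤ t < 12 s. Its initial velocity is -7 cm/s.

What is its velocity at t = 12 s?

-89 cm/s

Δv equals the area under the a-t graph; then v = v₀ + Δv.
0–3 s: -10 × 3 = -30 cm/s
3–8 s: -8 × 5 = -40 cm/s
8–11 s: -1 × 3 = -3 cm/s
11–12 s: -9 × 1 = -9 cm/s
Δv = -82 cm/s, so v(12) = -7 + (-82) = -89 cm/s.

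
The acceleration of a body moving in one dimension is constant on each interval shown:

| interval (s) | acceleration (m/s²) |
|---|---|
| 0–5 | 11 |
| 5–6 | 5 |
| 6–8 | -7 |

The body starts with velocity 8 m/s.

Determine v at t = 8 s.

54 m/s

Δv equals the area under the a-t graph; then v = v₀ + Δv.
0–5 s: 11 × 5 = 55 m/s
5–6 s: 5 × 1 = 5 m/s
6–8 s: -7 × 2 = -14 m/s
Δv = 46 m/s, so v(8) = 8 + (46) = 54 m/s.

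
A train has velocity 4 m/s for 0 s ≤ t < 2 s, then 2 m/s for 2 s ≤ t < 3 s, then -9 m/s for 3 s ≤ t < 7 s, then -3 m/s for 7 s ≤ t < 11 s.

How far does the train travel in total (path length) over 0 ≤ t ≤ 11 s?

58 m

Total distance travelled is ∫|v| dt — sum the magnitudes of each area piece.
0–2 s: |4| × 2 = 8 m
2–3 s: |2| × 1 = 2 m
3–7 s: |-9| × 4 = 36 m
7–11 s: |-3| × 4 = 12 m
Total distance = 58 m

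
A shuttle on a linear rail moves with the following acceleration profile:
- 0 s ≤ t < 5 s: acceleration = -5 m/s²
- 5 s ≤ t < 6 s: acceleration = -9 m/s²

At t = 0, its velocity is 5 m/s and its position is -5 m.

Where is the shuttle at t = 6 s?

On each constant-a segment, Δv = aΔt and Δx = v₀Δt + ½aΔt²; chain segment to segment.
0–5 s: v starts 5 m/s; Δx = 5·5 + ½·-5·5² = -37.5 m; v ends -20 m/s.
5–6 s: v starts -20 m/s; Δx = -20·1 + ½·-9·1² = -24.5 m; v ends -29 m/s.
x(6) = -5 + Σ Δx = -67 m.

-67 m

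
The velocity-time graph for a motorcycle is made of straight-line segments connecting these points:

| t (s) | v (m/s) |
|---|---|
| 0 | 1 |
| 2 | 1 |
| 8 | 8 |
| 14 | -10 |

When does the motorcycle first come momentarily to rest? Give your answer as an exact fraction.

t = 32/3 s

v changes sign on 8–14 s (from 8 to -10); the graph is linear there, so v = 0 at t = 8 + (-8)·(14 − 8)/(-10 − 8) = 32/3 s.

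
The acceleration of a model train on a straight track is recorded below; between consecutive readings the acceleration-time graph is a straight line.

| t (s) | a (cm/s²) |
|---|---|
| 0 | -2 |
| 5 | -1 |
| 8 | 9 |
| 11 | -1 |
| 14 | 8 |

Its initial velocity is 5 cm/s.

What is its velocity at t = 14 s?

Δv equals the area under the a-t graph; then v = v₀ + Δv.
0–5 s: ½(-2 + -1)(5) = -7.5 cm/s
5–8 s: ½(-1 + 9)(3) = 12 cm/s
8–11 s: ½(9 + -1)(3) = 12 cm/s
11–14 s: ½(-1 + 8)(3) = 10.5 cm/s
Δv = 27 cm/s, so v(14) = 5 + (27) = 32 cm/s.

32 cm/s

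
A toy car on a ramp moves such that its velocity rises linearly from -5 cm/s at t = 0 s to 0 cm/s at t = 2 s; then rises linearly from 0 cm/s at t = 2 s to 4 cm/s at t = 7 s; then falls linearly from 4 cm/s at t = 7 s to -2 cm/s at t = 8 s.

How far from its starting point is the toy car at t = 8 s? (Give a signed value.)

6 cm

Displacement is the signed area under the v-t curve.
0–2 s: ½(-5 + 0)(2) = -5 cm
2–7 s: ½(0 + 4)(5) = 10 cm
7–8 s: ½(4 + -2)(1) = 1 cm
Net displacement = 6 cm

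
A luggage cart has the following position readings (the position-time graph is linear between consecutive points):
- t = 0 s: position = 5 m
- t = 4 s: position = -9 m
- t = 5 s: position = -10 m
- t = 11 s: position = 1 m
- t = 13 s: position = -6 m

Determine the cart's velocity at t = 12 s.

-3.5 m/s

Velocity is the slope of the x-t graph on 11–13 s: (-6 − 1)/(13 − 11) = -3.5 m/s.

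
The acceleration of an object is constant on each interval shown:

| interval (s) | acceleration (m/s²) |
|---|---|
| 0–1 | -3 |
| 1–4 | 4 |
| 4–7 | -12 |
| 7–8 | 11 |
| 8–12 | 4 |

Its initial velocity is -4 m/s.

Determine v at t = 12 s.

-4 m/s

Δv equals the area under the a-t graph; then v = v₀ + Δv.
0–1 s: -3 × 1 = -3 m/s
1–4 s: 4 × 3 = 12 m/s
4–7 s: -12 × 3 = -36 m/s
7–8 s: 11 × 1 = 11 m/s
8–12 s: 4 × 4 = 16 m/s
Δv = 0 m/s, so v(12) = -4 + (0) = -4 m/s.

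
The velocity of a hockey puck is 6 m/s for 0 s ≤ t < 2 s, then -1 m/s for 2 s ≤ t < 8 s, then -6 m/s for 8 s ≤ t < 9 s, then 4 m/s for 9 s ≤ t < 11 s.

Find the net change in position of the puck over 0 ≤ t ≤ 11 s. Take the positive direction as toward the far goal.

Net displacement equals the area under the velocity-time graph (areas below the axis count negative).
0–2 s: 6 × 2 = 12 m
2–8 s: -1 × 6 = -6 m
8–9 s: -6 × 1 = -6 m
9–11 s: 4 × 2 = 8 m
Net displacement = 8 m

8 m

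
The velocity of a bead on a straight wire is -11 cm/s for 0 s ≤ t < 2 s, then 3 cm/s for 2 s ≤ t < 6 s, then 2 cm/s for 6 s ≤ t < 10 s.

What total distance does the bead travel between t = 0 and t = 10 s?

42 cm

Distance (not displacement) is the total path length: add the absolute areas under v-t.
0–2 s: |-11| × 2 = 22 cm
2–6 s: |3| × 4 = 12 cm
6–10 s: |2| × 4 = 8 cm
Total distance = 42 cm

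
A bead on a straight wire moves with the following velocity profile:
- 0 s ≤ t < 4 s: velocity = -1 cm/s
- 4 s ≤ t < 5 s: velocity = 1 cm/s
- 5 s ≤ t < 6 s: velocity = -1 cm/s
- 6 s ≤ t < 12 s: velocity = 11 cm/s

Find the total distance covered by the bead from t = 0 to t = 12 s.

72 cm

Total distance travelled is ∫|v| dt — sum the magnitudes of each area piece.
0–4 s: |-1| × 4 = 4 cm
4–5 s: |1| × 1 = 1 cm
5–6 s: |-1| × 1 = 1 cm
6–12 s: |11| × 6 = 66 cm
Total distance = 72 cm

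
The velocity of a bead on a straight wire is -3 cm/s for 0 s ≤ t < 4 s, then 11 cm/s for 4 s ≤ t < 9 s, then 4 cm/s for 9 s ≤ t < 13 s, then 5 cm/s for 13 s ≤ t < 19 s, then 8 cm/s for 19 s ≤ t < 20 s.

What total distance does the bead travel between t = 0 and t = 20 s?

121 cm

Distance (not displacement) is the total path length: add the absolute areas under v-t.
0–4 s: |-3| × 4 = 12 cm
4–9 s: |11| × 5 = 55 cm
9–13 s: |4| × 4 = 16 cm
13–19 s: |5| × 6 = 30 cm
19–20 s: |8| × 1 = 8 cm
Total distance = 121 cm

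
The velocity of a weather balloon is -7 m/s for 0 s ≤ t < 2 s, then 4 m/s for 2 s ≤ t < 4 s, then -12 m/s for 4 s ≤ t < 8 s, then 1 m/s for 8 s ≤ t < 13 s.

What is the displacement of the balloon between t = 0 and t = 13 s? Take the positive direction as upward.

Displacement is the signed area under the v-t curve.
0–2 s: -7 × 2 = -14 m
2–4 s: 4 × 2 = 8 m
4–8 s: -12 × 4 = -48 m
8–13 s: 1 × 5 = 5 m
Net displacement = -49 m

-49 m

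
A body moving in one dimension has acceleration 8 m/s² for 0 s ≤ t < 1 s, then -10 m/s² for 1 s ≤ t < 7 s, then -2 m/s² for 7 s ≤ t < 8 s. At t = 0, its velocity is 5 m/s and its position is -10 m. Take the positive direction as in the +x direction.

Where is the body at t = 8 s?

On each constant-a segment, Δv = aΔt and Δx = v₀Δt + ½aΔt²; chain segment to segment.
0–1 s: v starts 5 m/s; Δx = 5·1 + ½·8·1² = 9 m; v ends 13 m/s.
1–7 s: v starts 13 m/s; Δx = 13·6 + ½·-10·6² = -102 m; v ends -47 m/s.
7–8 s: v starts -47 m/s; Δx = -47·1 + ½·-2·1² = -48 m; v ends -49 m/s.
x(8) = -10 + Σ Δx = -151 m.

-151 m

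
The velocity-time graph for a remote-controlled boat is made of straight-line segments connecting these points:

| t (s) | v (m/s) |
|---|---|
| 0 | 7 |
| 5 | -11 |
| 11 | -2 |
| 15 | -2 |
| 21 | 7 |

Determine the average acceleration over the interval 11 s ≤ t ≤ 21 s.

Average acceleration = Δv/Δt = (7 − -2)/(21 − 11) = 0.9 m/s².

0.9 m/s²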